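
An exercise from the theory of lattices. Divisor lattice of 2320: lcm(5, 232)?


Join=lcm.
gcd(5,232)=1
lcm=1160


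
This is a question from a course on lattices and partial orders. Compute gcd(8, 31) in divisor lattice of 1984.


In a divisor lattice, meet = gcd (greatest common divisor).
By Euclidean algorithm or factoring: gcd(8,31) = 1


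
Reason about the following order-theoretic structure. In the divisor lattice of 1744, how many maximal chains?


A maximal chain goes from the minimum element to a maximal element via cover relations.
Counting all min-to-max paths in the cover graph.
Total maximal chains: 5


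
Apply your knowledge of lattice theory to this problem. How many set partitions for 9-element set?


B(n) = number of set partitions of an n-element set.
B(n) satisfies the recurrence: B(n+1) = sum_k C(n,k)*B(k).
B(9) = 21147


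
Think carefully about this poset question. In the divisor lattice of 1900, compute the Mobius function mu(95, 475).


In a divisor lattice, mu(a,b) = mu(b/a) where mu is the classical Mobius function.
b/a = 475/95 = 5
Prime factorization of 5: primes [5]
5 is squarefree with 1 prime factor(s), so mu(5) = (-1)^1 = -1


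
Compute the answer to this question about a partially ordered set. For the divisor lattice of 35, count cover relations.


A cover relation a -< b holds when a < b with no c strictly between.
Cover relations:
  1 -< 5
  1 -< 7
  5 -< 35
  7 -< 35
Total: 4


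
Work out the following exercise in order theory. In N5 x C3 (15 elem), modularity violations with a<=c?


Modular law: if a <= c then a v (b ^ c) = (a v b) ^ c.
Check all triples (a,b,c) with a <= c among 15 elements.
  e.g. a=(a,0), b=(c,0), c=(b,0): lhs=(a,0) != rhs=(b,0)
  e.g. a=(a,0), b=(c,1), c=(b,0): lhs=(a,0) != rhs=(b,0)
Total violating triples: 18


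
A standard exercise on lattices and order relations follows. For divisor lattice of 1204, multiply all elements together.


Divisors of 1204: [1, 2, 4, 7, 14, 28, 43, 86, 172, 301, 602, 1204]
Product = n^(d(n)/2) = 1204^(12/2)
Product = 3046203561376976896


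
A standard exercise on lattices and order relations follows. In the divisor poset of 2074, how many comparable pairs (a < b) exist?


A comparable pair {a,b} has a < b or b < a in the order.
Count unordered pairs where one element is strictly below the other.
Examples: {1,2}, {1,17}, {1,34}, {1,61}, ...
Total comparable pairs: 19


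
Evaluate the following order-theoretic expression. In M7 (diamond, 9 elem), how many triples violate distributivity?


Distributive law: a ^ (b v c) = (a ^ b) v (a ^ c).
Check all 9^3 = 729 ordered triples (a,b,c).
  e.g. a=a1, b=a2, c=a3: lhs=a1 != rhs=0
  e.g. a=a1, b=a2, c=a4: lhs=a1 != rhs=0
Total violating triples: 210


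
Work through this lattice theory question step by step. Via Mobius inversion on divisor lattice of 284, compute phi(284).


phi(n) = n * prod_{p|n} (1 - 1/p).
Prime divisors of 284: [2, 71]
phi(284) = 284 * (1 - 1/2) * (1 - 1/71)
phi(284) = 140


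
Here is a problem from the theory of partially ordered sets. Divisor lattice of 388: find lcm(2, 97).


In a divisor lattice, join = lcm (least common multiple).
gcd(2,97) = 1
lcm(2,97) = 2*97/gcd = 194/1 = 194


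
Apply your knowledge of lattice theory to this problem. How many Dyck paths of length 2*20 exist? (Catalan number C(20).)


C(n) = C(2n, n) / (n+1).
C(40, 20) = 137846528820
C(20) = 137846528820 / 21 = 6564120420


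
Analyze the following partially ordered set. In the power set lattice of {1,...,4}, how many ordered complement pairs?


Complement pair (a,b): a meet b = bottom, a join b = top.
Here: A intersect B = {} and A union B = {1,...,4}.
Pairs found: ({},{1,2,3,4}), ({1},{2,3,4}), ({2},{1,3,4}), ({3},{1,2,4}), ... (12 more)
Total ordered pairs: 16


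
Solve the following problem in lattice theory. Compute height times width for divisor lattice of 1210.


Height = length of longest chain minus 1; width = size of largest antichain.
A maximum chain: 1 | 11 | 121 | 605 | 1210  (height 4).
A maximum antichain: {10, 22, 55, 121}  (width 4).
Product = 4 * 4 = 16


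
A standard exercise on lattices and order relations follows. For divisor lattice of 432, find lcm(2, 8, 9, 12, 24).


In a divisor lattice, join = lcm (least common multiple).
Compute lcm iteratively: start with first element, then lcm(current, next).
Elements: [2, 8, 9, 12, 24]
lcm(2,8) = 8
lcm(8,9) = 72
lcm(72,12) = 72
lcm(72,24) = 72
Final lcm = 72


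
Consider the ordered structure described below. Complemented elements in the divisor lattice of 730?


An element a is complemented if some b has a meet b = bottom, a join b = top.
a is complemented iff gcd(a, n/a)=1, i.e. a is a unitary divisor of 730.
Complemented elements: 1, 2, 5, 10, 73, 146, ... (2 more)
Count: 8


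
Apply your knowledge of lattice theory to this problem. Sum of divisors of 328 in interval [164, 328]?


Interval [164,328] in divisors of 328: [164, 328]
Sum = 492


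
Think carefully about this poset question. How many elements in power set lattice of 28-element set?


Power set = 2^n.
2^28 = 268435456


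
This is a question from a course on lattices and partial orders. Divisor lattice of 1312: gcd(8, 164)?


Meet=gcd.
gcd(8,164)=4


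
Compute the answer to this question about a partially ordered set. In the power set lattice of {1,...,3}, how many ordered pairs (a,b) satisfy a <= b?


The order relation is {(a,b) : a <= b}, reflexive so it includes (a,a).
Examples: ({},{}), ({},{1,2}), ({},{1,2,3}), ({},{1,3}), ({},{1}), ...
Total ordered pairs: 27


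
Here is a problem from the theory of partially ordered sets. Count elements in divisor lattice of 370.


Divisors of 370: [1, 2, 5, 10, 37, 74, 185, 370]
Count: 8


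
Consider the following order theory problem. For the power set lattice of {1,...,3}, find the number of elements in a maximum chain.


A chain is a totally ordered subset; we count the number of elements in a maximum chain.
Compute, for each element x, the size of the longest chain ending at x:
  {}: 1
  {1}: 2
  {2}: 2
  {3}: 2
  {1,2}: 3
  {1,3}: 3
  ...
A maximum chain: {} < {1} < {1,2} < {1,2,3}
Number of elements in the longest chain: 4


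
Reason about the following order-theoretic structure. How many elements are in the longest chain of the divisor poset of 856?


A chain is a totally ordered subset; we count the number of elements in a maximum chain.
Compute, for each element x, the size of the longest chain ending at x:
  1: 1
  2: 2
  107: 2
  4: 3
  8: 4
  214: 3
  ...
A maximum chain: 1 < 2 < 4 < 8 < 856
Number of elements in the longest chain: 5


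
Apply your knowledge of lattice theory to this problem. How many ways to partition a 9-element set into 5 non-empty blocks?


S(n,k) = k*S(n-1,k) + S(n-1,k-1).
S(8,5) = 1050, S(8,4) = 1701
S(9,5) = 5*1050 + 1701 = 5250 + 1701
S(9,5) = 6951


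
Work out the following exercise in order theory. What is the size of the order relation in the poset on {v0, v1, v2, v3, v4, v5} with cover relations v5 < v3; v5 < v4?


The order relation is {(a,b) : a <= b}, reflexive so it includes (a,a).
Examples: (v0,v0), (v1,v1), (v2,v2), (v3,v3), (v4,v4), ...
Total ordered pairs: 8


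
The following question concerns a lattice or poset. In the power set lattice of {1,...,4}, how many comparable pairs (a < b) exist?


A comparable pair {a,b} has a < b or b < a in the order.
Count unordered pairs where one element is strictly below the other.
Examples: {{},{1}}, {{},{2}}, {{},{3}}, {{},{4}}, ...
Total comparable pairs: 65


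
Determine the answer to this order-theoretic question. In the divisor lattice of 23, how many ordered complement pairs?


Complement pair (a,b): a meet b = bottom, a join b = top.
Here: gcd(a,b)=1 and lcm(a,b)=23, i.e. a*b=23 with a,b coprime.
Pairs found: (1,23), (23,1)
Total ordered pairs: 2


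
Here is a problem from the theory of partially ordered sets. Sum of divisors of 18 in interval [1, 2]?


Interval [1,2] in divisors of 18: [1, 2]
Sum = 3


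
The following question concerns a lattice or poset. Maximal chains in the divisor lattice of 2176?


A maximal chain goes from the minimum element to a maximal element via cover relations.
Counting all min-to-max paths in the cover graph.
Total maximal chains: 8


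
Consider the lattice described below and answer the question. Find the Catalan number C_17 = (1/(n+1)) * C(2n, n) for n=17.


C(n) = C(2n, n) / (n+1).
C(34, 17) = 2333606220
C(17) = 2333606220 / 18 = 129644790


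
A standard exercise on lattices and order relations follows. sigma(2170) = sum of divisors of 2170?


sigma(n) = sum of divisors.
Divisors of 2170: [1, 2, 5, 7, 10, 14, 31, 35, 62, 70, 155, 217, 310, 434, 1085, 2170]
Sum = 4608


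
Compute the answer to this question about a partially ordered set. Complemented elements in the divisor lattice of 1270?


An element a is complemented if some b has a meet b = bottom, a join b = top.
a is complemented iff gcd(a, n/a)=1, i.e. a is a unitary divisor of 1270.
Complemented elements: 1, 2, 5, 10, 127, 254, ... (2 more)
Count: 8


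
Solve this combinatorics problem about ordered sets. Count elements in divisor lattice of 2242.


Divisors of 2242: [1, 2, 19, 38, 59, 118, 1121, 2242]
Count: 8


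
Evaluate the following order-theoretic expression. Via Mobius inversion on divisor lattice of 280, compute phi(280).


phi(n) = n * prod_{p|n} (1 - 1/p).
Prime divisors of 280: [2, 5, 7]
phi(280) = 280 * (1 - 1/2) * (1 - 1/5) * (1 - 1/7)
phi(280) = 96


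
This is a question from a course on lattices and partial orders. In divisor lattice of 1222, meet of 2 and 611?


In a divisor lattice, meet = gcd (greatest common divisor).
By Euclidean algorithm or factoring: gcd(2,611) = 1


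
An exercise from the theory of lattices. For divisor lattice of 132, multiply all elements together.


Divisors of 132: [1, 2, 3, 4, 6, 11, 12, 22, 33, 44, 66, 132]
Product = n^(d(n)/2) = 132^(12/2)
Product = 5289852801024


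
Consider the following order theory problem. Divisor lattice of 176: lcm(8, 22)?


Join=lcm.
gcd(8,22)=2
lcm=88


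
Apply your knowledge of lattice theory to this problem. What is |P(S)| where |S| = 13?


Power set = 2^n.
2^13 = 8192


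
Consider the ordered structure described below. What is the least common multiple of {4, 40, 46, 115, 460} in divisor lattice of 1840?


In a divisor lattice, join = lcm (least common multiple).
Compute lcm iteratively: start with first element, then lcm(current, next).
Elements: [4, 40, 46, 115, 460]
lcm(4,40) = 40
lcm(40,46) = 920
lcm(920,115) = 920
lcm(920,460) = 920
Final lcm = 920


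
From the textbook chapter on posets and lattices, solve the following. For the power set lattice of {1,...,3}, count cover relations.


A cover relation a -< b holds when a < b with no c strictly between.
Cover relations:
  {} -< {1}
  {} -< {2}
  {} -< {3}
  {1} -< {1,2}
  {1} -< {1,3}
  {2} -< {1,2}
  {2} -< {2,3}
  {3} -< {1,3}
  ...4 more
Total: 12


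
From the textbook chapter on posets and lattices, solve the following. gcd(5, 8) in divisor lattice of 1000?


Meet=gcd.
gcd(5,8)=1


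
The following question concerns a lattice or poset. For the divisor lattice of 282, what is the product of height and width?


Height = length of longest chain minus 1; width = size of largest antichain.
A maximum chain: 1 | 47 | 141 | 282  (height 3).
A maximum antichain: {2, 3, 47}  (width 3).
Product = 3 * 3 = 9


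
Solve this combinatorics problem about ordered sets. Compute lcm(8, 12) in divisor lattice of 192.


In a divisor lattice, join = lcm (least common multiple).
gcd(8,12) = 4
lcm(8,12) = 8*12/gcd = 96/4 = 24


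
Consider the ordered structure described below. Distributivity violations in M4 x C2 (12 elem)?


Distributive law: a ^ (b v c) = (a ^ b) v (a ^ c).
Check all 12^3 = 1728 ordered triples (a,b,c).
  e.g. a=(a1,0), b=(a2,0), c=(a3,0): lhs=(a1,0) != rhs=(0,0)
  e.g. a=(a1,0), b=(a2,0), c=(a3,1): lhs=(a1,0) != rhs=(0,0)
Total violating triples: 192


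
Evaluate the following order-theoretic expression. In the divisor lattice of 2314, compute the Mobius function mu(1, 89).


In a divisor lattice, mu(a,b) = mu(b/a) where mu is the classical Mobius function.
b/a = 89/1 = 89
Prime factorization of 89: primes [89]
89 is squarefree with 1 prime factor(s), so mu(89) = (-1)^1 = -1


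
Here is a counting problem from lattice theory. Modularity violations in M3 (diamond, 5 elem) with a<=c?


Modular law: if a <= c then a v (b ^ c) = (a v b) ^ c.
Check all triples (a,b,c) with a <= c among 5 elements.
This lattice is modular (diamonds M_m and their chain-products are modular).
Total violating triples: 0


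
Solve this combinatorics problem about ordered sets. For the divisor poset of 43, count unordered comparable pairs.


A comparable pair {a,b} has a < b or b < a in the order.
Count unordered pairs where one element is strictly below the other.
Examples: {1,43}
Total comparable pairs: 1


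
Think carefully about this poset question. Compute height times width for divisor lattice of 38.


Height = length of longest chain minus 1; width = size of largest antichain.
A maximum chain: 1 | 19 | 38  (height 2).
A maximum antichain: {2, 19}  (width 2).
Product = 2 * 2 = 4


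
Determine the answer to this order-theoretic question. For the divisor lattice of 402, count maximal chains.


A maximal chain goes from the minimum element to a maximal element via cover relations.
Counting all min-to-max paths in the cover graph.
Total maximal chains: 6


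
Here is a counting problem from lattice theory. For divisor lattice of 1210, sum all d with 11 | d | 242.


Interval [11,242] in divisors of 1210: [11, 22, 121, 242]
Sum = 396


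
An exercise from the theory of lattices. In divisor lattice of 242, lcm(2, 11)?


Join=lcm.
gcd(2,11)=1
lcm=22


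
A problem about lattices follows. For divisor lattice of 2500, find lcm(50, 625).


In a divisor lattice, join = lcm (least common multiple).
Compute lcm iteratively: start with first element, then lcm(current, next).
Elements: [50, 625]
lcm(50,625) = 1250
Final lcm = 1250


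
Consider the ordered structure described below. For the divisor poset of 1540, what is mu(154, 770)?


In a divisor lattice, mu(a,b) = mu(b/a) where mu is the classical Mobius function.
b/a = 770/154 = 5
Prime factorization of 5: primes [5]
5 is squarefree with 1 prime factor(s), so mu(5) = (-1)^1 = -1


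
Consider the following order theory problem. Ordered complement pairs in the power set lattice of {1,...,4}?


Complement pair (a,b): a meet b = bottom, a join b = top.
Here: A intersect B = {} and A union B = {1,...,4}.
Pairs found: ({},{1,2,3,4}), ({1},{2,3,4}), ({2},{1,3,4}), ({3},{1,2,4}), ... (12 more)
Total ordered pairs: 16


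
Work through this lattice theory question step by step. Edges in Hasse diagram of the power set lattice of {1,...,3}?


A cover relation a -< b holds when a < b with no c strictly between.
Cover relations:
  {} -< {1}
  {} -< {2}
  {} -< {3}
  {1} -< {1,2}
  {1} -< {1,3}
  {2} -< {1,2}
  {2} -< {2,3}
  {3} -< {1,3}
  ...4 more
Total: 12


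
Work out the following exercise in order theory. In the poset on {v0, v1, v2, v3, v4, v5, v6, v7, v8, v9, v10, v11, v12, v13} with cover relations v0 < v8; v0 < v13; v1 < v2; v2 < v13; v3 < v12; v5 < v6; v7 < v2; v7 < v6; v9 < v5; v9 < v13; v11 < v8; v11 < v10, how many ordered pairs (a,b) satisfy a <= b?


The order relation is {(a,b) : a <= b}, reflexive so it includes (a,a).
Examples: (v0,v0), (v0,v13), (v0,v8), (v1,v1), (v1,v13), ...
Total ordered pairs: 29


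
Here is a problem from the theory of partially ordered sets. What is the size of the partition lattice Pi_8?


B(n) = number of set partitions of an n-element set.
B(n) satisfies the recurrence: B(n+1) = sum_k C(n,k)*B(k).
B(8) = 4140


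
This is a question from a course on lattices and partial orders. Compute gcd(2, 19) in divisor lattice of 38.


In a divisor lattice, meet = gcd (greatest common divisor).
By Euclidean algorithm or factoring: gcd(2,19) = 1


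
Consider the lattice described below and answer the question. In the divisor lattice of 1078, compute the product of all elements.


Divisors of 1078: [1, 2, 7, 11, 14, 22, 49, 77, 98, 154, 539, 1078]
Product = n^(d(n)/2) = 1078^(12/2)
Product = 1569323814085808704


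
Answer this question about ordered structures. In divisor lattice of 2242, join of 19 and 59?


In a divisor lattice, join = lcm (least common multiple).
gcd(19,59) = 1
lcm(19,59) = 19*59/gcd = 1121/1 = 1121


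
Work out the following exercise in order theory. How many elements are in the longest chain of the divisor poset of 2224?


A chain is a totally ordered subset; we count the number of elements in a maximum chain.
Compute, for each element x, the size of the longest chain ending at x:
  1: 1
  2: 2
  139: 2
  4: 3
  8: 4
  278: 3
  ...
A maximum chain: 1 < 2 < 4 < 8 < 16 < 2224
Number of elements in the longest chain: 6


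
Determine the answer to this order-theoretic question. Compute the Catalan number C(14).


C(n) = C(2n, n) / (n+1).
C(28, 14) = 40116600
C(14) = 40116600 / 15 = 2674440


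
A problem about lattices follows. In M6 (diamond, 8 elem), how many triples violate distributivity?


Distributive law: a ^ (b v c) = (a ^ b) v (a ^ c).
Check all 8^3 = 512 ordered triples (a,b,c).
  e.g. a=a1, b=a2, c=a3: lhs=a1 != rhs=0
  e.g. a=a1, b=a2, c=a4: lhs=a1 != rhs=0
Total violating triples: 120


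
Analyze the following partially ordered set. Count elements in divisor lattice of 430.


Divisors of 430: [1, 2, 5, 10, 43, 86, 215, 430]
Count: 8


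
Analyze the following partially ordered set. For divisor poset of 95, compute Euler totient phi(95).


phi(n) = n * prod_{p|n} (1 - 1/p).
Prime divisors of 95: [5, 19]
phi(95) = 95 * (1 - 1/5) * (1 - 1/19)
phi(95) = 72


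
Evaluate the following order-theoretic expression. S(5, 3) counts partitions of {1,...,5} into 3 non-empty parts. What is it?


S(n,k) = k*S(n-1,k) + S(n-1,k-1).
S(4,3) = 6, S(4,2) = 7
S(5,3) = 3*6 + 7 = 18 + 7
S(5,3) = 25


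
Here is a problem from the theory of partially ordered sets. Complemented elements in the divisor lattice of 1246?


An element a is complemented if some b has a meet b = bottom, a join b = top.
a is complemented iff gcd(a, n/a)=1, i.e. a is a unitary divisor of 1246.
Complemented elements: 1, 2, 7, 14, 89, 178, ... (2 more)
Count: 8


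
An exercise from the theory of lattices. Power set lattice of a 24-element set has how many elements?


Power set = 2^n.
2^24 = 16777216


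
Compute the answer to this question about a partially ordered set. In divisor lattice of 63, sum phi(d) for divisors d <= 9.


Divisors of 63 up to 9: [1, 3, 7, 9]
phi values: [1, 2, 6, 6]
Sum = 15


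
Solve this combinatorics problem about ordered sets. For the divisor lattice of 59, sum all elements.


sigma(n) = sum of divisors.
Divisors of 59: [1, 59]
Sum = 60


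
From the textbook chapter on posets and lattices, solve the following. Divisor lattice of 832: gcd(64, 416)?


Meet=gcd.
gcd(64,416)=32


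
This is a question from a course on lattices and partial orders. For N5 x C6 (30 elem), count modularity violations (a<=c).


Modular law: if a <= c then a v (b ^ c) = (a v b) ^ c.
Check all triples (a,b,c) with a <= c among 30 elements.
  e.g. a=(a,0), b=(c,0), c=(b,0): lhs=(a,0) != rhs=(b,0)
  e.g. a=(a,0), b=(c,1), c=(b,0): lhs=(a,0) != rhs=(b,0)
Total violating triples: 126


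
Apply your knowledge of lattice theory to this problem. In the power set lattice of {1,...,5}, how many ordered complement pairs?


Complement pair (a,b): a meet b = bottom, a join b = top.
Here: A intersect B = {} and A union B = {1,...,5}.
Pairs found: ({},{1,2,3,4,5}), ({1},{2,3,4,5}), ({2},{1,3,4,5}), ({3},{1,2,4,5}), ... (28 more)
Total ordered pairs: 32


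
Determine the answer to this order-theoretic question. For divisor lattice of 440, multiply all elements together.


Divisors of 440: [1, 2, 4, 5, 8, 10, 11, 20, 22, 40, 44, 55, 88, 110, 220, 440]
Product = n^(d(n)/2) = 440^(16/2)
Product = 1404822362521600000000


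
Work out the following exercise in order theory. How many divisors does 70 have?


Divisors of 70: [1, 2, 5, 7, 10, 14, 35, 70]
Count: 8


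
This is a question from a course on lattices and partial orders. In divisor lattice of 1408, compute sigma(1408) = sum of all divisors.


sigma(n) = sum of divisors.
Divisors of 1408: [1, 2, 4, 8, 11, 16, 22, 32, 44, 64, 88, 128, 176, 352, 704, 1408]
Sum = 3060


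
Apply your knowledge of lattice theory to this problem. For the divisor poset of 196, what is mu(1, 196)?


In a divisor lattice, mu(a,b) = mu(b/a) where mu is the classical Mobius function.
b/a = 196/1 = 196
Prime factorization of 196: primes [2, 7]
196 is not squarefree, so mu(196) = 0


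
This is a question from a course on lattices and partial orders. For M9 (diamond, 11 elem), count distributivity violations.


Distributive law: a ^ (b v c) = (a ^ b) v (a ^ c).
Check all 11^3 = 1331 ordered triples (a,b,c).
  e.g. a=a1, b=a2, c=a3: lhs=a1 != rhs=0
  e.g. a=a1, b=a2, c=a4: lhs=a1 != rhs=0
Total violating triples: 504


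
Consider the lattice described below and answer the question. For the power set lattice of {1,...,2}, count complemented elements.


An element a is complemented if some b has a meet b = bottom, a join b = top.
every subset A has complement S\A, so all elements are complemented.
Complemented elements: {}, {1}, {2}, {1,2}
Count: 4


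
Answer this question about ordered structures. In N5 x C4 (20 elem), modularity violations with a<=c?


Modular law: if a <= c then a v (b ^ c) = (a v b) ^ c.
Check all triples (a,b,c) with a <= c among 20 elements.
  e.g. a=(a,0), b=(c,0), c=(b,0): lhs=(a,0) != rhs=(b,0)
  e.g. a=(a,0), b=(c,1), c=(b,0): lhs=(a,0) != rhs=(b,0)
Total violating triples: 40


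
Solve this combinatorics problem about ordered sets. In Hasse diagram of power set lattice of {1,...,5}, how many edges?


A cover relation a -< b holds when a < b with no c strictly between.
Cover relations:
  {} -< {1}
  {} -< {2}
  {} -< {3}
  {} -< {4}
  {} -< {5}
  {1} -< {1,2}
  {1} -< {1,3}
  {1} -< {1,4}
  ...72 more
Total: 80


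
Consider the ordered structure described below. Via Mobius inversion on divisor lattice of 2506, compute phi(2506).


phi(n) = n * prod_{p|n} (1 - 1/p).
Prime divisors of 2506: [2, 7, 179]
phi(2506) = 2506 * (1 - 1/2) * (1 - 1/7) * (1 - 1/179)
phi(2506) = 1068


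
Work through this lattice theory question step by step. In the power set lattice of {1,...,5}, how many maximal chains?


A maximal chain goes from the minimum element to a maximal element via cover relations.
Counting all min-to-max paths in the cover graph.
Total maximal chains: 120


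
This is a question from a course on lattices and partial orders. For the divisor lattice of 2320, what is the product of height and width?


Height = length of longest chain minus 1; width = size of largest antichain.
A maximum chain: 1 | 29 | 145 | 290 | 580 | 1160 | 2320  (height 6).
A maximum antichain: {4, 10, 58, 145}  (width 4).
Product = 6 * 4 = 24


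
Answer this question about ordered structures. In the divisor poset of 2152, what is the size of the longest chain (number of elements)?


A chain is a totally ordered subset; we count the number of elements in a maximum chain.
Compute, for each element x, the size of the longest chain ending at x:
  1: 1
  2: 2
  269: 2
  4: 3
  8: 4
  538: 3
  ...
A maximum chain: 1 < 2 < 4 < 8 < 2152
Number of elements in the longest chain: 5


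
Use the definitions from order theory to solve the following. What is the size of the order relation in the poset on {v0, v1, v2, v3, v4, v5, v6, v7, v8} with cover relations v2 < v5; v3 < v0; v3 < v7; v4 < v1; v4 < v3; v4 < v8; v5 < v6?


The order relation is {(a,b) : a <= b}, reflexive so it includes (a,a).
Examples: (v0,v0), (v1,v1), (v2,v2), (v2,v5), (v2,v6), ...
Total ordered pairs: 19


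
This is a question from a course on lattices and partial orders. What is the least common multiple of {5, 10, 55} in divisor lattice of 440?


In a divisor lattice, join = lcm (least common multiple).
Compute lcm iteratively: start with first element, then lcm(current, next).
Elements: [5, 10, 55]
lcm(5,10) = 10
lcm(10,55) = 110
Final lcm = 110


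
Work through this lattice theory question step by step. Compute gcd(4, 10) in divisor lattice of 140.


In a divisor lattice, meet = gcd (greatest common divisor).
By Euclidean algorithm or factoring: gcd(4,10) = 2


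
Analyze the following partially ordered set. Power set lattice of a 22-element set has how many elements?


Power set = 2^n.
2^22 = 4194304


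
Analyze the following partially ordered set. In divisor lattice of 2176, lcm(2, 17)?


Join=lcm.
gcd(2,17)=1
lcm=34


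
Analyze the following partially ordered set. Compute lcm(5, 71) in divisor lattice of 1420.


In a divisor lattice, join = lcm (least common multiple).
gcd(5,71) = 1
lcm(5,71) = 5*71/gcd = 355/1 = 355


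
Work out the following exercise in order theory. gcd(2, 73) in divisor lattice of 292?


Meet=gcd.
gcd(2,73)=1


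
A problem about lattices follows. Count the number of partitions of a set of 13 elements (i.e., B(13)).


B(n) = number of set partitions of an n-element set.
B(n) satisfies the recurrence: B(n+1) = sum_k C(n,k)*B(k).
B(13) = 27644437


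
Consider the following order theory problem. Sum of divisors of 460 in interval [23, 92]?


Interval [23,92] in divisors of 460: [23, 46, 92]
Sum = 161


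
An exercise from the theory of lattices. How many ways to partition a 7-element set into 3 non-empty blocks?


S(n,k) = k*S(n-1,k) + S(n-1,k-1).
S(6,3) = 90, S(6,2) = 31
S(7,3) = 3*90 + 31 = 270 + 31
S(7,3) = 301


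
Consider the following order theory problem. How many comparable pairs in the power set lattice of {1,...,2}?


A comparable pair {a,b} has a < b or b < a in the order.
Count unordered pairs where one element is strictly below the other.
Examples: {{},{1}}, {{},{2}}, {{},{1,2}}, {{1},{1,2}}, ...
Total comparable pairs: 5


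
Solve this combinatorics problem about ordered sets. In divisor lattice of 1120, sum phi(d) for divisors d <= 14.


Divisors of 1120 up to 14: [1, 2, 4, 5, 7, 8, 10, 14]
phi values: [1, 1, 2, 4, 6, 4, 4, 6]
Sum = 28


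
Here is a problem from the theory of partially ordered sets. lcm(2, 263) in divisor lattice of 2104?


Join=lcm.
gcd(2,263)=1
lcm=526


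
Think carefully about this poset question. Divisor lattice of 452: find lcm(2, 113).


In a divisor lattice, join = lcm (least common multiple).
gcd(2,113) = 1
lcm(2,113) = 2*113/gcd = 226/1 = 226


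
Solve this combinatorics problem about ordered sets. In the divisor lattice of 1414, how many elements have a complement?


An element a is complemented if some b has a meet b = bottom, a join b = top.
a is complemented iff gcd(a, n/a)=1, i.e. a is a unitary divisor of 1414.
Complemented elements: 1, 2, 7, 14, 101, 202, ... (2 more)
Count: 8


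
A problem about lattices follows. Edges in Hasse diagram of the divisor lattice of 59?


A cover relation a -< b holds when a < b with no c strictly between.
Cover relations:
  1 -< 59
Total: 1


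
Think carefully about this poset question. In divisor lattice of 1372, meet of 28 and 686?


In a divisor lattice, meet = gcd (greatest common divisor).
By Euclidean algorithm or factoring: gcd(28,686) = 14


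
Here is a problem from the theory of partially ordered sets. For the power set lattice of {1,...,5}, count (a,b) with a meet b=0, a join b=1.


Complement pair (a,b): a meet b = bottom, a join b = top.
Here: A intersect B = {} and A union B = {1,...,5}.
Pairs found: ({},{1,2,3,4,5}), ({1},{2,3,4,5}), ({2},{1,3,4,5}), ({3},{1,2,4,5}), ... (28 more)
Total ordered pairs: 32


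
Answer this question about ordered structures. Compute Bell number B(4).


B(n) = number of set partitions of an n-element set.
B(n) satisfies the recurrence: B(n+1) = sum_k C(n,k)*B(k).
B(4) = 15


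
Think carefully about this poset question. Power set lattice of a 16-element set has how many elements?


Power set = 2^n.
2^16 = 65536


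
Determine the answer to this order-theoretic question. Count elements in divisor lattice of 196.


Divisors of 196: [1, 2, 4, 7, 14, 28, 49, 98, 196]
Count: 9


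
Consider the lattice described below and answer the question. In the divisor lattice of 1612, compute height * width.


Height = length of longest chain minus 1; width = size of largest antichain.
A maximum chain: 1 | 31 | 403 | 806 | 1612  (height 4).
A maximum antichain: {4, 26, 62, 403}  (width 4).
Product = 4 * 4 = 16


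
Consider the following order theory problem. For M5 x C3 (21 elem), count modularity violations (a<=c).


Modular law: if a <= c then a v (b ^ c) = (a v b) ^ c.
Check all triples (a,b,c) with a <= c among 21 elements.
This lattice is modular (diamonds M_m and their chain-products are modular).
Total violating triples: 0


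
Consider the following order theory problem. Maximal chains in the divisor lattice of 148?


A maximal chain goes from the minimum element to a maximal element via cover relations.
Counting all min-to-max paths in the cover graph.
Total maximal chains: 3


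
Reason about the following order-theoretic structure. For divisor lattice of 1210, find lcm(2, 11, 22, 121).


In a divisor lattice, join = lcm (least common multiple).
Compute lcm iteratively: start with first element, then lcm(current, next).
Elements: [2, 11, 22, 121]
lcm(2,11) = 22
lcm(22,22) = 22
lcm(22,121) = 242
Final lcm = 242


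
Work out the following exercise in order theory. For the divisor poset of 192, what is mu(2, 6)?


In a divisor lattice, mu(a,b) = mu(b/a) where mu is the classical Mobius function.
b/a = 6/2 = 3
Prime factorization of 3: primes [3]
3 is squarefree with 1 prime factor(s), so mu(3) = (-1)^1 = -1


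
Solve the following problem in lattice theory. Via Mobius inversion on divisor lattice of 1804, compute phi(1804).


phi(n) = n * prod_{p|n} (1 - 1/p).
Prime divisors of 1804: [2, 11, 41]
phi(1804) = 1804 * (1 - 1/2) * (1 - 1/11) * (1 - 1/41)
phi(1804) = 800


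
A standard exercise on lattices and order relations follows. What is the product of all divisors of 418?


Divisors of 418: [1, 2, 11, 19, 22, 38, 209, 418]
Product = n^(d(n)/2) = 418^(8/2)
Product = 30528476176


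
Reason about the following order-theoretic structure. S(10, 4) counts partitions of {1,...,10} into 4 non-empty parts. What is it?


S(n,k) = k*S(n-1,k) + S(n-1,k-1).
S(9,4) = 7770, S(9,3) = 3025
S(10,4) = 4*7770 + 3025 = 31080 + 3025
S(10,4) = 34105


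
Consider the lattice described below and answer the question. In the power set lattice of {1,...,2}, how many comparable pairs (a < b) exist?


A comparable pair {a,b} has a < b or b < a in the order.
Count unordered pairs where one element is strictly below the other.
Examples: {{},{1}}, {{},{2}}, {{},{1,2}}, {{1},{1,2}}, ...
Total comparable pairs: 5


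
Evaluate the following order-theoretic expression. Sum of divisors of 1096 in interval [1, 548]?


Interval [1,548] in divisors of 1096: [1, 2, 4, 137, 274, 548]
Sum = 966


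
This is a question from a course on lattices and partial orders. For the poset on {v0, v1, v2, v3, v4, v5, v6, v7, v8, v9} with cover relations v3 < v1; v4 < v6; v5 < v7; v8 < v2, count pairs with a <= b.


The order relation is {(a,b) : a <= b}, reflexive so it includes (a,a).
Examples: (v0,v0), (v1,v1), (v2,v2), (v3,v1), (v3,v3), ...
Total ordered pairs: 14


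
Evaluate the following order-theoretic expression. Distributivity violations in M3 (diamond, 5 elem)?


Distributive law: a ^ (b v c) = (a ^ b) v (a ^ c).
Check all 5^3 = 125 ordered triples (a,b,c).
  e.g. a=a1, b=a2, c=a3: lhs=a1 != rhs=0
  e.g. a=a1, b=a3, c=a2: lhs=a1 != rhs=0
Total violating triples: 6


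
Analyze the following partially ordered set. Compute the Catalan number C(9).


C(n) = C(2n, n) / (n+1).
C(18, 9) = 48620
C(9) = 48620 / 10 = 4862


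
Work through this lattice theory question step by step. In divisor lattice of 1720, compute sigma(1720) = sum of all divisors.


sigma(n) = sum of divisors.
Divisors of 1720: [1, 2, 4, 5, 8, 10, 20, 40, 43, 86, 172, 215, 344, 430, 860, 1720]
Sum = 3960


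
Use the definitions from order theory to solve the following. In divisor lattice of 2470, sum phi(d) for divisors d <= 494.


Divisors of 2470 up to 494: [1, 2, 5, 10, 13, 19, 26, 38, 65, 95, 130, 190, 247, 494]
phi values: [1, 1, 4, 4, 12, 18, 12, 18, 48, 72, 48, 72, 216, 216]
Sum = 742


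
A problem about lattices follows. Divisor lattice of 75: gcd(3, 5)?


Meet=gcd.
gcd(3,5)=1


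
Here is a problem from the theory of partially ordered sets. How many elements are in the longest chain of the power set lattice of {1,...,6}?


A chain is a totally ordered subset; we count the number of elements in a maximum chain.
Compute, for each element x, the size of the longest chain ending at x:
  {}: 1
  {1}: 2
  {2}: 2
  {3}: 2
  {4}: 2
  {5}: 2
  ...
A maximum chain: {} < {1} < {1,2} < {1,2,3} < {1,2,3,4} < {1,2,3,4,5} < {1,2,3,4,5,6}
Number of elements in the longest chain: 7


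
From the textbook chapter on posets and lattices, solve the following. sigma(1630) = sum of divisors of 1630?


sigma(n) = sum of divisors.
Divisors of 1630: [1, 2, 5, 10, 163, 326, 815, 1630]
Sum = 2952


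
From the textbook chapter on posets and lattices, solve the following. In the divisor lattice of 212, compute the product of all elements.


Divisors of 212: [1, 2, 4, 53, 106, 212]
Product = n^(d(n)/2) = 212^(6/2)
Product = 9528128


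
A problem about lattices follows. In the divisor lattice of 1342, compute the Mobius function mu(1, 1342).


In a divisor lattice, mu(a,b) = mu(b/a) where mu is the classical Mobius function.
b/a = 1342/1 = 1342
Prime factorization of 1342: primes [2, 11, 61]
1342 is squarefree with 3 prime factor(s), so mu(1342) = (-1)^3 = -1


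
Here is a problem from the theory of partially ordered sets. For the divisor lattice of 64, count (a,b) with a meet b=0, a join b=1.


Complement pair (a,b): a meet b = bottom, a join b = top.
Here: gcd(a,b)=1 and lcm(a,b)=64, i.e. a*b=64 with a,b coprime.
Pairs found: (1,64), (64,1)
Total ordered pairs: 2


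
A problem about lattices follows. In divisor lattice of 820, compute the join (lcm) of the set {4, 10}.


In a divisor lattice, join = lcm (least common multiple).
Compute lcm iteratively: start with first element, then lcm(current, next).
Elements: [4, 10]
lcm(4,10) = 20
Final lcm = 20


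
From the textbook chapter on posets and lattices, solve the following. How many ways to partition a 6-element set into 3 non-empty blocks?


S(n,k) = k*S(n-1,k) + S(n-1,k-1).
S(5,3) = 25, S(5,2) = 15
S(6,3) = 3*25 + 15 = 75 + 15
S(6,3) = 90


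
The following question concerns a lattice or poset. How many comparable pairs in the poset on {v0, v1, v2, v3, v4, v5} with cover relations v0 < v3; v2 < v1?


A comparable pair {a,b} has a < b or b < a in the order.
Count unordered pairs where one element is strictly below the other.
Examples: {v0,v3}, {v1,v2}
Total comparable pairs: 2


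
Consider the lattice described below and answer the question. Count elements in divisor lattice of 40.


Divisors of 40: [1, 2, 4, 5, 8, 10, 20, 40]
Count: 8


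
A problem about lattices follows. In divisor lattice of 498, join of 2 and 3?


In a divisor lattice, join = lcm (least common multiple).
gcd(2,3) = 1
lcm(2,3) = 2*3/gcd = 6/1 = 6


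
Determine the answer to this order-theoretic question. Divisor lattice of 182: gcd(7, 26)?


Meet=gcd.
gcd(7,26)=1


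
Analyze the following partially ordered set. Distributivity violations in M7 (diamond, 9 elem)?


Distributive law: a ^ (b v c) = (a ^ b) v (a ^ c).
Check all 9^3 = 729 ordered triples (a,b,c).
  e.g. a=a1, b=a2, c=a3: lhs=a1 != rhs=0
  e.g. a=a1, b=a2, c=a4: lhs=a1 != rhs=0
Total violating triples: 210


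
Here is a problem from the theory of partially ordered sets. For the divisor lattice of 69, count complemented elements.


An element a is complemented if some b has a meet b = bottom, a join b = top.
a is complemented iff gcd(a, n/a)=1, i.e. a is a unitary divisor of 69.
Complemented elements: 1, 3, 23, 69
Count: 4


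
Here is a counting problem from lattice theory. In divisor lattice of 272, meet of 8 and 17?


In a divisor lattice, meet = gcd (greatest common divisor).
By Euclidean algorithm or factoring: gcd(8,17) = 1


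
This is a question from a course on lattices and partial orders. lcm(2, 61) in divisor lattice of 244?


Join=lcm.
gcd(2,61)=1
lcm=122


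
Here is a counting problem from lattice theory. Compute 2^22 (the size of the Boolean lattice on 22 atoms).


Power set = 2^n.
2^22 = 4194304


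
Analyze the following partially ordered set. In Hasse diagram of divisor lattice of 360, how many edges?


A cover relation a -< b holds when a < b with no c strictly between.
Cover relations:
  1 -< 2
  1 -< 3
  1 -< 5
  2 -< 4
  2 -< 6
  2 -< 10
  3 -< 6
  3 -< 9
  ...38 more
Total: 46


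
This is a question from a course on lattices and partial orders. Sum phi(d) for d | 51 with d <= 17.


Divisors of 51 up to 17: [1, 3, 17]
phi values: [1, 2, 16]
Sum = 19


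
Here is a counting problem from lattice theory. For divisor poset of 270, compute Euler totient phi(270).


phi(n) = n * prod_{p|n} (1 - 1/p).
Prime divisors of 270: [2, 3, 5]
phi(270) = 270 * (1 - 1/2) * (1 - 1/3) * (1 - 1/5)
phi(270) = 72


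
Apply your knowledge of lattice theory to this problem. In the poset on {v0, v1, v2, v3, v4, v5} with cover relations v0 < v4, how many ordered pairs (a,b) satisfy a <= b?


The order relation is {(a,b) : a <= b}, reflexive so it includes (a,a).
Examples: (v0,v0), (v0,v4), (v1,v1), (v2,v2), (v3,v3), ...
Total ordered pairs: 7


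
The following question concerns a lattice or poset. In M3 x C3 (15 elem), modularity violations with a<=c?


Modular law: if a <= c then a v (b ^ c) = (a v b) ^ c.
Check all triples (a,b,c) with a <= c among 15 elements.
This lattice is modular (diamonds M_m and their chain-products are modular).
Total violating triples: 0


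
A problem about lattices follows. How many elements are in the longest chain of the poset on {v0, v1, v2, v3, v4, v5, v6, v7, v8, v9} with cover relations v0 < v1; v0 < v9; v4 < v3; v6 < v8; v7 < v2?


A chain is a totally ordered subset; we count the number of elements in a maximum chain.
Compute, for each element x, the size of the longest chain ending at x:
  v0: 1
  v4: 1
  v5: 1
  v6: 1
  v7: 1
  v1: 2
  ...
A maximum chain: v0 < v1
Number of elements in the longest chain: 2


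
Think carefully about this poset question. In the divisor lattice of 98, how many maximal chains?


A maximal chain goes from the minimum element to a maximal element via cover relations.
Counting all min-to-max paths in the cover graph.
Total maximal chains: 3


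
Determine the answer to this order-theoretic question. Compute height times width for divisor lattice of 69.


Height = length of longest chain minus 1; width = size of largest antichain.
A maximum chain: 1 | 23 | 69  (height 2).
A maximum antichain: {3, 23}  (width 2).
Product = 2 * 2 = 4


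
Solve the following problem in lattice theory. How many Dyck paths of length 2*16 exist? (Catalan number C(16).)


C(n) = C(2n, n) / (n+1).
C(32, 16) = 601080390
C(16) = 601080390 / 17 = 35357670
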